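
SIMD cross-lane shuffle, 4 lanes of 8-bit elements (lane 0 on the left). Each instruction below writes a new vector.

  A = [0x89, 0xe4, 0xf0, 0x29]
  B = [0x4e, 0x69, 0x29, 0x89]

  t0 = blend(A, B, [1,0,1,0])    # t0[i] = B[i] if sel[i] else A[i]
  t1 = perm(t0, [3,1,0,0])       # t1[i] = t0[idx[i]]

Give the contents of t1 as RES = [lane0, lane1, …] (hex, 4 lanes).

  t0: 4e e4 29 29
  t1: 29 e4 4e 4e

RES = [0x29, 0xe4, 0x4e, 0x4e]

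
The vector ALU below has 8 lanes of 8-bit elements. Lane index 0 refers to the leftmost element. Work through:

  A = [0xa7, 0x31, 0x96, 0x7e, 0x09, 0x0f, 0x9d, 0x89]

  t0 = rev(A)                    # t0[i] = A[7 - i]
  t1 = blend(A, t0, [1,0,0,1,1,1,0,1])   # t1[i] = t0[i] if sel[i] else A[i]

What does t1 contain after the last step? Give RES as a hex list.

→ t0 |89|9d|0f|09|7e|96|31|a7|
→ t1 |89|31|96|09|7e|96|9d|a7|

RES = [ 0x89  0x31  0x96  0x09  0x7e  0x96  0x9d  0xa7 ]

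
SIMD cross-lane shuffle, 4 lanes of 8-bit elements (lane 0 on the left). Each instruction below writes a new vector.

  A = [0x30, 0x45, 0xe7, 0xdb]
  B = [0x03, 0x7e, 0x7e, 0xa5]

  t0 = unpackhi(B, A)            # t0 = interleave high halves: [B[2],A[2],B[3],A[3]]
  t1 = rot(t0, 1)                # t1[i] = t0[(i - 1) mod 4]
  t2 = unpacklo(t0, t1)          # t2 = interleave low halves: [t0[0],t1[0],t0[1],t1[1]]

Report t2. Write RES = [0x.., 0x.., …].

RES = [ 0x7e  0xdb  0xe7  0x7e ]

t0 = [0x7e, 0xe7, 0xa5, 0xdb]
t1 = [0xdb, 0x7e, 0xe7, 0xa5]
t2 = [0x7e, 0xdb, 0xe7, 0x7e]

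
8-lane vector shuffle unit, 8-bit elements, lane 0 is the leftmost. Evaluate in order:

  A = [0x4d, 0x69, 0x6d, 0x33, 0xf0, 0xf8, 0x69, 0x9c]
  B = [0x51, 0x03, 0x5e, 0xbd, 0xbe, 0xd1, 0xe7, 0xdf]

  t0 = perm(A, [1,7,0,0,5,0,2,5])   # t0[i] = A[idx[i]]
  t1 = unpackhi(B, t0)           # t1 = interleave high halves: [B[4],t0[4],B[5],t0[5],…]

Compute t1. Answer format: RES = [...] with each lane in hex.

RES = [0xbe, 0xf8, 0xd1, 0x4d, 0xe7, 0x6d, 0xdf, 0xf8]

→ t0 |69|9c|4d|4d|f8|4d|6d|f8|
→ t1 |be|f8|d1|4d|e7|6d|df|f8|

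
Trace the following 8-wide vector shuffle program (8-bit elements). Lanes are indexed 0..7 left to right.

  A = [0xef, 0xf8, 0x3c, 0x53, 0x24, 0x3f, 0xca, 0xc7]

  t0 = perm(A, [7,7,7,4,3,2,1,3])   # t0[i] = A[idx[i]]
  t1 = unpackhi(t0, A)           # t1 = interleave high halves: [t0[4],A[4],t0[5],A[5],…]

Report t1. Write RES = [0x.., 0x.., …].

t0 = [0xc7, 0xc7, 0xc7, 0x24, 0x53, 0x3c, 0xf8, 0x53]
t1 = [0x53, 0x24, 0x3c, 0x3f, 0xf8, 0xca, 0x53, 0xc7]

RES = [ 0x53  0x24  0x3c  0x3f  0xf8  0xca  0x53  0xc7 ]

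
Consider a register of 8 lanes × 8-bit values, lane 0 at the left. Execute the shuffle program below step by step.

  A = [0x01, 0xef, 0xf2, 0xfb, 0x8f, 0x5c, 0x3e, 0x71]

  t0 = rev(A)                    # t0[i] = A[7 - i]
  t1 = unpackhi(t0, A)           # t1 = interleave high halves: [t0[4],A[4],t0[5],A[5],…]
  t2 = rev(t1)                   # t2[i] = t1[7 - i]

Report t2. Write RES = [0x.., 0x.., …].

RES = [0x71, 0x01, 0x3e, 0xef, 0x5c, 0xf2, 0x8f, 0xfb]

  t0: 71 3e 5c 8f fb f2 ef 01
  t1: fb 8f f2 5c ef 3e 01 71
  t2: 71 01 3e ef 5c f2 8f fb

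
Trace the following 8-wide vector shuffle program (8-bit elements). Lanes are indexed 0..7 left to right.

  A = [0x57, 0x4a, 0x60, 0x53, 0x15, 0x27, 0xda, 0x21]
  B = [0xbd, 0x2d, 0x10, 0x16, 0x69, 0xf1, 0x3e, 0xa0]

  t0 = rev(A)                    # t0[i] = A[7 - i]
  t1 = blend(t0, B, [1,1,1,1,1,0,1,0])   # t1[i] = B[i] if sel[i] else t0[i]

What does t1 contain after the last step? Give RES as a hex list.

RES = [0xbd, 0x2d, 0x10, 0x16, 0x69, 0x60, 0x3e, 0x57]

→ t0 |21|da|27|15|53|60|4a|57|
→ t1 |bd|2d|10|16|69|60|3e|57|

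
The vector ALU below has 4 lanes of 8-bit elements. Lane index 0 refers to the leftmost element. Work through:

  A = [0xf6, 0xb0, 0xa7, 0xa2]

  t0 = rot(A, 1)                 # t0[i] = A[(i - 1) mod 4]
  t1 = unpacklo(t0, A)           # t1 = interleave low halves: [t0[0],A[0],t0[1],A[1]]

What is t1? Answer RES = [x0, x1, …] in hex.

→ t0 |a2|f6|b0|a7|
→ t1 |a2|f6|f6|b0|

RES = [ 0xa2  0xf6  0xf6  0xb0 ]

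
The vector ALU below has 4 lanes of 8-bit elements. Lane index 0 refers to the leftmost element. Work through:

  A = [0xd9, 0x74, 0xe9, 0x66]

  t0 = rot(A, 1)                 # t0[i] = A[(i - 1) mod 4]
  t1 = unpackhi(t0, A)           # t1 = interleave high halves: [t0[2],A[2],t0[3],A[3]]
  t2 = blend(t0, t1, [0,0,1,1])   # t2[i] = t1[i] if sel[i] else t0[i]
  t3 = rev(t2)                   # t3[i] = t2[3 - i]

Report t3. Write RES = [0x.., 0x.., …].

t0 = [0x66, 0xd9, 0x74, 0xe9]
t1 = [0x74, 0xe9, 0xe9, 0x66]
t2 = [0x66, 0xd9, 0xe9, 0x66]
t3 = [0x66, 0xe9, 0xd9, 0x66]

RES = [0x66, 0xe9, 0xd9, 0x66]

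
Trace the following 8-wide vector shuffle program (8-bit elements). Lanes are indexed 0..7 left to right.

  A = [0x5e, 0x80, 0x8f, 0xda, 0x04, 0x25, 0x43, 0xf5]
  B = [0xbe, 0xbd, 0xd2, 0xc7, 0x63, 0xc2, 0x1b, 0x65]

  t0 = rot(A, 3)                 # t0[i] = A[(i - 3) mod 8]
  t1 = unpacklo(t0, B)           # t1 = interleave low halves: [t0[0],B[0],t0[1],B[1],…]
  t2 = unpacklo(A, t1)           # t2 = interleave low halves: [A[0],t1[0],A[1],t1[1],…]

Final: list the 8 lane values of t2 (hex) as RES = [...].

RES = [ 0x5e  0x25  0x80  0xbe  0x8f  0x43  0xda  0xbd ]

t0 = [0x25, 0x43, 0xf5, 0x5e, 0x80, 0x8f, 0xda, 0x04]
t1 = [0x25, 0xbe, 0x43, 0xbd, 0xf5, 0xd2, 0x5e, 0xc7]
t2 = [0x5e, 0x25, 0x80, 0xbe, 0x8f, 0x43, 0xda, 0xbd]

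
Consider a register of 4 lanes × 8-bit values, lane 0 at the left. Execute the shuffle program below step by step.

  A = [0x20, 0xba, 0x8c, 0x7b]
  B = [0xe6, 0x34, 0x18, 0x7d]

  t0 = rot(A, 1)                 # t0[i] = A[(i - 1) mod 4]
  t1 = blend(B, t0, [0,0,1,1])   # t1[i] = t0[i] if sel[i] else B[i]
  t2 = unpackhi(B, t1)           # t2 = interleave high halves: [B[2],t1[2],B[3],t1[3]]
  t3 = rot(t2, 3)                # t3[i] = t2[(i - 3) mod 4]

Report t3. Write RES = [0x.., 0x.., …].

RES = [ 0xba  0x7d  0x8c  0x18 ]

t0 = [0x7b, 0x20, 0xba, 0x8c]
t1 = [0xe6, 0x34, 0xba, 0x8c]
t2 = [0x18, 0xba, 0x7d, 0x8c]
t3 = [0xba, 0x7d, 0x8c, 0x18]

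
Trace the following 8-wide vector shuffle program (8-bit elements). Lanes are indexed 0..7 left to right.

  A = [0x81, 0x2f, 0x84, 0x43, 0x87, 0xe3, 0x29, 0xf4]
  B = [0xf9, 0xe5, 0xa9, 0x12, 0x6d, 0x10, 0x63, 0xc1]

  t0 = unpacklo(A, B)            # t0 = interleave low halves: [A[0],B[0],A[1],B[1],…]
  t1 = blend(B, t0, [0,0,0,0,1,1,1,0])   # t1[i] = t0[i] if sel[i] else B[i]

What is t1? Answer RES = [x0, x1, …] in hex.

t0 = [0x81, 0xf9, 0x2f, 0xe5, 0x84, 0xa9, 0x43, 0x12]
t1 = [0xf9, 0xe5, 0xa9, 0x12, 0x84, 0xa9, 0x43, 0xc1]

RES = [ 0xf9  0xe5  0xa9  0x12  0x84  0xa9  0x43  0xc1 ]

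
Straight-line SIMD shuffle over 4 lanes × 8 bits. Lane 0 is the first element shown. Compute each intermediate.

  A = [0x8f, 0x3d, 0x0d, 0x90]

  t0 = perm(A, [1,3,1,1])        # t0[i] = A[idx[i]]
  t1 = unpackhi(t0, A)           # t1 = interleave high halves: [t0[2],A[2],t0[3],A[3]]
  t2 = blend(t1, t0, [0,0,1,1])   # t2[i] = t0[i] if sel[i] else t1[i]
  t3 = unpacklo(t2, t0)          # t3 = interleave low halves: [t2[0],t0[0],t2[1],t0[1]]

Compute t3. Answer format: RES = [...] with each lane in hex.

  t0: 3d 90 3d 3d
  t1: 3d 0d 3d 90
  t2: 3d 0d 3d 3d
  t3: 3d 3d 0d 90

RES = [0x3d, 0x3d, 0x0d, 0x90]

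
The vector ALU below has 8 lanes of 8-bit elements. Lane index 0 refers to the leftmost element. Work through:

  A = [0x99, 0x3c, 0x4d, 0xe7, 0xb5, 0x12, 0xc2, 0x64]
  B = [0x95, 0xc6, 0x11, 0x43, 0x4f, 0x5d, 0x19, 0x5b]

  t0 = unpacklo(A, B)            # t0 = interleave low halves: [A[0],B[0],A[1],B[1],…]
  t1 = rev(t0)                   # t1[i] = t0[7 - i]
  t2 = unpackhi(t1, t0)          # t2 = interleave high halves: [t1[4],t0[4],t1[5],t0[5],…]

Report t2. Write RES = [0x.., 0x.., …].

RES = [ 0xc6  0x4d  0x3c  0x11  0x95  0xe7  0x99  0x43 ]

→ t0 |99|95|3c|c6|4d|11|e7|43|
→ t1 |43|e7|11|4d|c6|3c|95|99|
→ t2 |c6|4d|3c|11|95|e7|99|43|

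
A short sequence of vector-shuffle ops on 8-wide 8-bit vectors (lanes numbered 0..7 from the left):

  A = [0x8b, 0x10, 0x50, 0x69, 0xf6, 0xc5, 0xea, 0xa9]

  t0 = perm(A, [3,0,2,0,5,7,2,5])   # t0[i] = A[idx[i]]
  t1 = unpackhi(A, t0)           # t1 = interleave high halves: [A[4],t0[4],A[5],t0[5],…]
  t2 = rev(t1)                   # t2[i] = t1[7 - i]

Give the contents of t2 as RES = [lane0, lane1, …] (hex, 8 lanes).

t0 = [0x69, 0x8b, 0x50, 0x8b, 0xc5, 0xa9, 0x50, 0xc5]
t1 = [0xf6, 0xc5, 0xc5, 0xa9, 0xea, 0x50, 0xa9, 0xc5]
t2 = [0xc5, 0xa9, 0x50, 0xea, 0xa9, 0xc5, 0xc5, 0xf6]

RES = [ 0xc5  0xa9  0x50  0xea  0xa9  0xc5  0xc5  0xf6 ]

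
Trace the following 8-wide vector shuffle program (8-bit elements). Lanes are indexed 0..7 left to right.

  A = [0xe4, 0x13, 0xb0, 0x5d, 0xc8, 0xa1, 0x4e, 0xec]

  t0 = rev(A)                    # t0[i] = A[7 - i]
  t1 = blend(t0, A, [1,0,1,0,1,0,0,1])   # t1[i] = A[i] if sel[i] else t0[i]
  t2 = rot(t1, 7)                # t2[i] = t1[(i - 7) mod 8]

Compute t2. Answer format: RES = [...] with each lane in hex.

RES = [ 0x4e  0xb0  0xc8  0xc8  0xb0  0x13  0xec  0xe4 ]

t0 = [0xec, 0x4e, 0xa1, 0xc8, 0x5d, 0xb0, 0x13, 0xe4]
t1 = [0xe4, 0x4e, 0xb0, 0xc8, 0xc8, 0xb0, 0x13, 0xec]
t2 = [0x4e, 0xb0, 0xc8, 0xc8, 0xb0, 0x13, 0xec, 0xe4]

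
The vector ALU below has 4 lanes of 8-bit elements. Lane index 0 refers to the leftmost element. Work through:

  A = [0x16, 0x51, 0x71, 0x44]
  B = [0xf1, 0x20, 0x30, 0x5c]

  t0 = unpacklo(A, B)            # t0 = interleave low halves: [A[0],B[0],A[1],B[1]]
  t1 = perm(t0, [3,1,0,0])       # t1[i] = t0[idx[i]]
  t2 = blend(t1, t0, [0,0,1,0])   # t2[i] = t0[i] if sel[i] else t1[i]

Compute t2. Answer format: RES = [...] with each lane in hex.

  t0: 16 f1 51 20
  t1: 20 f1 16 16
  t2: 20 f1 51 16

RES = [ 0x20  0xf1  0x51  0x16 ]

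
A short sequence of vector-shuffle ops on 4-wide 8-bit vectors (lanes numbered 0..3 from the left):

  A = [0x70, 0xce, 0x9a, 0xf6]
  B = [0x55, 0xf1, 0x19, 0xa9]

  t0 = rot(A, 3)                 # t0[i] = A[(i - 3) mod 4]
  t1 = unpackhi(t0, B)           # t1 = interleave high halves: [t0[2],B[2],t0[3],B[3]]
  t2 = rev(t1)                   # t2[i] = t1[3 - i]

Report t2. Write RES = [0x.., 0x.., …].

RES = [0xa9, 0x70, 0x19, 0xf6]

t0 = [0xce, 0x9a, 0xf6, 0x70]
t1 = [0xf6, 0x19, 0x70, 0xa9]
t2 = [0xa9, 0x70, 0x19, 0xf6]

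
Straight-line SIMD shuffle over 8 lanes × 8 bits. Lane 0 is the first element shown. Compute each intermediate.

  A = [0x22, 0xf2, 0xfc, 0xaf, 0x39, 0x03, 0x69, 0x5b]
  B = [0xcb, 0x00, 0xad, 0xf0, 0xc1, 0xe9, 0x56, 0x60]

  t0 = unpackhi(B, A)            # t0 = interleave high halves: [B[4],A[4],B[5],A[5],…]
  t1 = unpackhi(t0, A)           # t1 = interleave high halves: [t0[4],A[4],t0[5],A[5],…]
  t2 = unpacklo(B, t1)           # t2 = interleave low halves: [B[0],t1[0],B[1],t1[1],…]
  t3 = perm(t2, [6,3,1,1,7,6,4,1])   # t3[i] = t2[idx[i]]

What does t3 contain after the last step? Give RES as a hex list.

t0 = [0xc1, 0x39, 0xe9, 0x03, 0x56, 0x69, 0x60, 0x5b]
t1 = [0x56, 0x39, 0x69, 0x03, 0x60, 0x69, 0x5b, 0x5b]
t2 = [0xcb, 0x56, 0x00, 0x39, 0xad, 0x69, 0xf0, 0x03]
t3 = [0xf0, 0x39, 0x56, 0x56, 0x03, 0xf0, 0xad, 0x56]

RES = [ 0xf0  0x39  0x56  0x56  0x03  0xf0  0xad  0x56 ]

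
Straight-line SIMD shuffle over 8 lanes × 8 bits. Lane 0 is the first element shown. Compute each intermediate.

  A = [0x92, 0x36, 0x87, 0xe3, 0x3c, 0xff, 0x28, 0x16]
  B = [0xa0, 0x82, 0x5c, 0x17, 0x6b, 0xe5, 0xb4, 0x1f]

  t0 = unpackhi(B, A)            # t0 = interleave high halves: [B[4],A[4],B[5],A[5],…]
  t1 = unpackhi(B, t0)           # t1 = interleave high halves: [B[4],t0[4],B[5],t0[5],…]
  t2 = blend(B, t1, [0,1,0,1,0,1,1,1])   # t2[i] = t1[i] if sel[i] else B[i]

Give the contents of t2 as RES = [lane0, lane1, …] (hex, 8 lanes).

→ t0 |6b|3c|e5|ff|b4|28|1f|16|
→ t1 |6b|b4|e5|28|b4|1f|1f|16|
→ t2 |a0|b4|5c|28|6b|1f|1f|16|

RES = [0xa0, 0xb4, 0x5c, 0x28, 0x6b, 0x1f, 0x1f, 0x16]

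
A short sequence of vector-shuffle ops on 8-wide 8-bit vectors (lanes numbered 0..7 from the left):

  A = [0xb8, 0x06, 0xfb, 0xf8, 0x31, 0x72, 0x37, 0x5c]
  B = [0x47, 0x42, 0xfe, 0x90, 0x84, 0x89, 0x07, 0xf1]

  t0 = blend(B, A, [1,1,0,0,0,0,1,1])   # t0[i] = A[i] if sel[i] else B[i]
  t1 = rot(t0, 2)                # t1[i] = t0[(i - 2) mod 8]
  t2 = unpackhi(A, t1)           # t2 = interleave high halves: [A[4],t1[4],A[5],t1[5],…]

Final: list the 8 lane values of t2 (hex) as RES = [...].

RES = [0x31, 0xfe, 0x72, 0x90, 0x37, 0x84, 0x5c, 0x89]

t0 = [0xb8, 0x06, 0xfe, 0x90, 0x84, 0x89, 0x37, 0x5c]
t1 = [0x37, 0x5c, 0xb8, 0x06, 0xfe, 0x90, 0x84, 0x89]
t2 = [0x31, 0xfe, 0x72, 0x90, 0x37, 0x84, 0x5c, 0x89]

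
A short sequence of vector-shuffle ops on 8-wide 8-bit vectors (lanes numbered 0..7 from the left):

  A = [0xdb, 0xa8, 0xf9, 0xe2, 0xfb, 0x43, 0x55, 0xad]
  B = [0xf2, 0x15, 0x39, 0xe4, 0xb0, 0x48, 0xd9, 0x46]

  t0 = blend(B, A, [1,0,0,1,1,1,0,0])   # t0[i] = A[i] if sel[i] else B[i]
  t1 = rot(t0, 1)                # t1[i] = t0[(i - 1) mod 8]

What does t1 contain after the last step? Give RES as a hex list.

RES = [ 0x46  0xdb  0x15  0x39  0xe2  0xfb  0x43  0xd9 ]

t0 = [0xdb, 0x15, 0x39, 0xe2, 0xfb, 0x43, 0xd9, 0x46]
t1 = [0x46, 0xdb, 0x15, 0x39, 0xe2, 0xfb, 0x43, 0xd9]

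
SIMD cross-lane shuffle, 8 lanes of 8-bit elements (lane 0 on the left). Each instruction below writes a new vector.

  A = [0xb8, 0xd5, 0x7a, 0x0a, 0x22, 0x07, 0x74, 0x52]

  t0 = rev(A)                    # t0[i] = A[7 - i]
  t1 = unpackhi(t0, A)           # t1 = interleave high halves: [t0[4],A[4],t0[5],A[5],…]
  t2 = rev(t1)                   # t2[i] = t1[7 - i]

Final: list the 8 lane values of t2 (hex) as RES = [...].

RES = [0x52, 0xb8, 0x74, 0xd5, 0x07, 0x7a, 0x22, 0x0a]

t0 = [0x52, 0x74, 0x07, 0x22, 0x0a, 0x7a, 0xd5, 0xb8]
t1 = [0x0a, 0x22, 0x7a, 0x07, 0xd5, 0x74, 0xb8, 0x52]
t2 = [0x52, 0xb8, 0x74, 0xd5, 0x07, 0x7a, 0x22, 0x0a]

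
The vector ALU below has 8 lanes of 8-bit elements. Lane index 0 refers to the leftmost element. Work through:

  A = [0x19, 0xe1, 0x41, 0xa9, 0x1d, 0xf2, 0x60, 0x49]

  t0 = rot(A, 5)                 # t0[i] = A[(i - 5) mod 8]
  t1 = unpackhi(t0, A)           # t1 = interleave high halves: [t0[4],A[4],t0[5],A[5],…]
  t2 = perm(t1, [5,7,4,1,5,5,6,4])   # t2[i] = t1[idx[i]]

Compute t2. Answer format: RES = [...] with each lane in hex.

→ t0 |a9|1d|f2|60|49|19|e1|41|
→ t1 |49|1d|19|f2|e1|60|41|49|
→ t2 |60|49|e1|1d|60|60|41|e1|

RES = [ 0x60  0x49  0xe1  0x1d  0x60  0x60  0x41  0xe1 ]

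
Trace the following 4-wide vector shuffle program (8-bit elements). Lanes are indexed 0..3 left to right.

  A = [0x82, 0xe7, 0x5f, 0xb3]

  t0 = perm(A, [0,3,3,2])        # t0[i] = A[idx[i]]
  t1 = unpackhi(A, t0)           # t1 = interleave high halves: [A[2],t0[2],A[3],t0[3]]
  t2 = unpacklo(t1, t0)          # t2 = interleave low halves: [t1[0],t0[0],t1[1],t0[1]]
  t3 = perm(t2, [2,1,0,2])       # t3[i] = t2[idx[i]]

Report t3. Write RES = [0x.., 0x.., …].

t0 = [0x82, 0xb3, 0xb3, 0x5f]
t1 = [0x5f, 0xb3, 0xb3, 0x5f]
t2 = [0x5f, 0x82, 0xb3, 0xb3]
t3 = [0xb3, 0x82, 0x5f, 0xb3]

RES = [ 0xb3  0x82  0x5f  0xb3 ]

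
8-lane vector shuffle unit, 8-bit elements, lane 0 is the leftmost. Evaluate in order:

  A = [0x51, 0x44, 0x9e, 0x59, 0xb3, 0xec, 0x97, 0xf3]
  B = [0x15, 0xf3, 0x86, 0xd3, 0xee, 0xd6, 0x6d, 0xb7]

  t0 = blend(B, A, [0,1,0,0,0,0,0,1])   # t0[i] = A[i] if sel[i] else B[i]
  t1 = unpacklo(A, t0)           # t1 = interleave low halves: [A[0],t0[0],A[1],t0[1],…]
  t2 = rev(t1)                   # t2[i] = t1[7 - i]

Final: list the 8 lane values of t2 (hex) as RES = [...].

→ t0 |15|44|86|d3|ee|d6|6d|f3|
→ t1 |51|15|44|44|9e|86|59|d3|
→ t2 |d3|59|86|9e|44|44|15|51|

RES = [0xd3, 0x59, 0x86, 0x9e, 0x44, 0x44, 0x15, 0x51]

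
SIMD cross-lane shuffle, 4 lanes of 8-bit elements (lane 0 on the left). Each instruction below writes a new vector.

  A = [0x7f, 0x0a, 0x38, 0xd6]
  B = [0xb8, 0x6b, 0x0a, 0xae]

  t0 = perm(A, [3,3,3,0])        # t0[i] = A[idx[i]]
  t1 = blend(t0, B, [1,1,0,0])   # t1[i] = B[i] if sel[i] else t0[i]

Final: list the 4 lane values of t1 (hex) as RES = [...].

→ t0 |d6|d6|d6|7f|
→ t1 |b8|6b|d6|7f|

RES = [ 0xb8  0x6b  0xd6  0x7f ]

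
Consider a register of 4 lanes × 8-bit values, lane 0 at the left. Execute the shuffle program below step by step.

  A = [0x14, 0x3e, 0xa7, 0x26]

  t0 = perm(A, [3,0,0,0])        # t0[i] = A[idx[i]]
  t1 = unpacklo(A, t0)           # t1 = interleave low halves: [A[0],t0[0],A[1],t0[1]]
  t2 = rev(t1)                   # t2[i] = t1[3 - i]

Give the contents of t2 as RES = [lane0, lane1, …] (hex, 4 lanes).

→ t0 |26|14|14|14|
→ t1 |14|26|3e|14|
→ t2 |14|3e|26|14|

RES = [ 0x14  0x3e  0x26  0x14 ]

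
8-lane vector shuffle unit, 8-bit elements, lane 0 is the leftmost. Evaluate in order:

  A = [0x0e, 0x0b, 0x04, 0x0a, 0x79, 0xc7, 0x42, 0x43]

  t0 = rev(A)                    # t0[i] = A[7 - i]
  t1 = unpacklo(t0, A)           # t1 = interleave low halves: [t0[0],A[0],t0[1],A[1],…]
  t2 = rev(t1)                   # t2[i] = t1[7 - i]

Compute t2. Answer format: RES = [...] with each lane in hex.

RES = [ 0x0a  0x79  0x04  0xc7  0x0b  0x42  0x0e  0x43 ]

→ t0 |43|42|c7|79|0a|04|0b|0e|
→ t1 |43|0e|42|0b|c7|04|79|0a|
→ t2 |0a|79|04|c7|0b|42|0e|43|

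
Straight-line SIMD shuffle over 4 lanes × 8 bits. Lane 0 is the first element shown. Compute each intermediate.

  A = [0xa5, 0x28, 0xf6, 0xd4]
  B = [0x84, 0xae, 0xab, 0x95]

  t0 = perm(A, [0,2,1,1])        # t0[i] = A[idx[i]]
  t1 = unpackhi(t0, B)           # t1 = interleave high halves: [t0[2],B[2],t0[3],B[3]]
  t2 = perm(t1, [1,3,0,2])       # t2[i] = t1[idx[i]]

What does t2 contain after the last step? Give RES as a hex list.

→ t0 |a5|f6|28|28|
→ t1 |28|ab|28|95|
→ t2 |ab|95|28|28|

RES = [0xab, 0x95, 0x28, 0x28]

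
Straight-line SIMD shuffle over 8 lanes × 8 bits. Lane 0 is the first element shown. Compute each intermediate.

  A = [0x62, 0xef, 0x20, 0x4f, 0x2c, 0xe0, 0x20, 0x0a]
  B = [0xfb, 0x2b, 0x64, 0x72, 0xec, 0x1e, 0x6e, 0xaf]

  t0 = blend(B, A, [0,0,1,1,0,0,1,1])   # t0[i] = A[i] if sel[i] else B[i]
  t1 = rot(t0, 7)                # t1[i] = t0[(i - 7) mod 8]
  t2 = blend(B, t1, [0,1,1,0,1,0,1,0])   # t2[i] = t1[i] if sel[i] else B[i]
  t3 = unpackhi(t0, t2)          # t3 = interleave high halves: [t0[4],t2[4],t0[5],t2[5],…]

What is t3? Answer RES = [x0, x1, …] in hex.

RES = [0xec, 0x1e, 0x1e, 0x1e, 0x20, 0x0a, 0x0a, 0xaf]

  t0: fb 2b 20 4f ec 1e 20 0a
  t1: 2b 20 4f ec 1e 20 0a fb
  t2: fb 20 4f 72 1e 1e 0a af
  t3: ec 1e 1e 1e 20 0a 0a af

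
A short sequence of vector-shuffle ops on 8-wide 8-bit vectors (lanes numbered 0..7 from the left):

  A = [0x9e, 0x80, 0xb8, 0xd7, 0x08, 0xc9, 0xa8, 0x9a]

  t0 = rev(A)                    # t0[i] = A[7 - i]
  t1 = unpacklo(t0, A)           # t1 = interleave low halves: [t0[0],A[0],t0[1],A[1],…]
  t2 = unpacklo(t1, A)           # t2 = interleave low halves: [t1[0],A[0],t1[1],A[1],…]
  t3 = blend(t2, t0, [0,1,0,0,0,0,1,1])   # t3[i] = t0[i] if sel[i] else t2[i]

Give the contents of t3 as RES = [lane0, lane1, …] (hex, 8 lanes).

→ t0 |9a|a8|c9|08|d7|b8|80|9e|
→ t1 |9a|9e|a8|80|c9|b8|08|d7|
→ t2 |9a|9e|9e|80|a8|b8|80|d7|
→ t3 |9a|a8|9e|80|a8|b8|80|9e|

RES = [0x9a, 0xa8, 0x9e, 0x80, 0xa8, 0xb8, 0x80, 0x9e]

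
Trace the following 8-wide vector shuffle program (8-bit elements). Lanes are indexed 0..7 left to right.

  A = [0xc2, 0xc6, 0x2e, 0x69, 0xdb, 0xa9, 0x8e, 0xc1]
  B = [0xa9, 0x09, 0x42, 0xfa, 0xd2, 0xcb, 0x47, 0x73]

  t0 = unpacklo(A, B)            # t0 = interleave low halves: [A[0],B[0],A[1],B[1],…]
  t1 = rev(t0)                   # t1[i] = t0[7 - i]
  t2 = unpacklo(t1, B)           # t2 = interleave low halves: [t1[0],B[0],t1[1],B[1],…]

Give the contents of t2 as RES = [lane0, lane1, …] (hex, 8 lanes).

RES = [0xfa, 0xa9, 0x69, 0x09, 0x42, 0x42, 0x2e, 0xfa]

  t0: c2 a9 c6 09 2e 42 69 fa
  t1: fa 69 42 2e 09 c6 a9 c2
  t2: fa a9 69 09 42 42 2e fa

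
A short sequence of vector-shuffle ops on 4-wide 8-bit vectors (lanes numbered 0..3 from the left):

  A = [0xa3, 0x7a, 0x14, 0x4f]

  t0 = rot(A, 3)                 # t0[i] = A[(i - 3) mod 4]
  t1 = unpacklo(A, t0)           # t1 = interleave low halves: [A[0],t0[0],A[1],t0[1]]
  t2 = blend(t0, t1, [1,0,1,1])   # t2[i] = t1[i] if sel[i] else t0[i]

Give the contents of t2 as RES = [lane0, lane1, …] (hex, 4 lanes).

→ t0 |7a|14|4f|a3|
→ t1 |a3|7a|7a|14|
→ t2 |a3|14|7a|14|

RES = [ 0xa3  0x14  0x7a  0x14 ]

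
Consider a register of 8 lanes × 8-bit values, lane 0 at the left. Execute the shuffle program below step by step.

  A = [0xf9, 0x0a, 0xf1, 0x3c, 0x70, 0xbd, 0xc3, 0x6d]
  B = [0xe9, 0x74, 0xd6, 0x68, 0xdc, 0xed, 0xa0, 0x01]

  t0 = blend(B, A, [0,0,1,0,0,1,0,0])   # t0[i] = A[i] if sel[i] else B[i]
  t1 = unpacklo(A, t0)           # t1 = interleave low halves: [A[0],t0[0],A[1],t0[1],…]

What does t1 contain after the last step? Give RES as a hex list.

t0 = [0xe9, 0x74, 0xf1, 0x68, 0xdc, 0xbd, 0xa0, 0x01]
t1 = [0xf9, 0xe9, 0x0a, 0x74, 0xf1, 0xf1, 0x3c, 0x68]

RES = [ 0xf9  0xe9  0x0a  0x74  0xf1  0xf1  0x3c  0x68 ]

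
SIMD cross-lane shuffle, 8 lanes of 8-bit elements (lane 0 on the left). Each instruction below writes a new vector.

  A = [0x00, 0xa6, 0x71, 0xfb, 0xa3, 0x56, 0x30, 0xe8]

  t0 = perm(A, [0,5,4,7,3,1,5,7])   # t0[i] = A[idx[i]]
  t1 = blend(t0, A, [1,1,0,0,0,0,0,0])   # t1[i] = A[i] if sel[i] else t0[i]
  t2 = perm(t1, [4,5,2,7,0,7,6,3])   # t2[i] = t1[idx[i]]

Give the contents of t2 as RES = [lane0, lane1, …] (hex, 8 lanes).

RES = [0xfb, 0xa6, 0xa3, 0xe8, 0x00, 0xe8, 0x56, 0xe8]

t0 = [0x00, 0x56, 0xa3, 0xe8, 0xfb, 0xa6, 0x56, 0xe8]
t1 = [0x00, 0xa6, 0xa3, 0xe8, 0xfb, 0xa6, 0x56, 0xe8]
t2 = [0xfb, 0xa6, 0xa3, 0xe8, 0x00, 0xe8, 0x56, 0xe8]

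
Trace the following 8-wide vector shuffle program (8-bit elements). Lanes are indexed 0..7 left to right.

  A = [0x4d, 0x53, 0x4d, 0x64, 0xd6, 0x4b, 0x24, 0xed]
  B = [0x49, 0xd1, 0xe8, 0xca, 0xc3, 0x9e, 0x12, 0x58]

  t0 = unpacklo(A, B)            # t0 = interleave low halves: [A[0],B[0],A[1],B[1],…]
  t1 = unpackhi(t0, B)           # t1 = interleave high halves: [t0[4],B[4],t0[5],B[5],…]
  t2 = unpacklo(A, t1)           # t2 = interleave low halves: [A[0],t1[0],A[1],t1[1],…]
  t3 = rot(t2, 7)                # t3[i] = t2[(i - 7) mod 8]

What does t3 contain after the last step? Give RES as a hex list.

RES = [ 0x4d  0x53  0xc3  0x4d  0xe8  0x64  0x9e  0x4d ]

  t0: 4d 49 53 d1 4d e8 64 ca
  t1: 4d c3 e8 9e 64 12 ca 58
  t2: 4d 4d 53 c3 4d e8 64 9e
  t3: 4d 53 c3 4d e8 64 9e 4d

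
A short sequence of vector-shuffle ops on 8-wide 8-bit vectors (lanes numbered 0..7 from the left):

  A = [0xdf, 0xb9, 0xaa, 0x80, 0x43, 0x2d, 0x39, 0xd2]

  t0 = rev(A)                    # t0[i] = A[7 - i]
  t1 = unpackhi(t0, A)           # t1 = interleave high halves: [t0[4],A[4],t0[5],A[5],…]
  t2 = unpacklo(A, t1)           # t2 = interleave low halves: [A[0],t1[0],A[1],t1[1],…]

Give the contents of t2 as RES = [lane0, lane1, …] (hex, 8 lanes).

RES = [ 0xdf  0x80  0xb9  0x43  0xaa  0xaa  0x80  0x2d ]

t0 = [0xd2, 0x39, 0x2d, 0x43, 0x80, 0xaa, 0xb9, 0xdf]
t1 = [0x80, 0x43, 0xaa, 0x2d, 0xb9, 0x39, 0xdf, 0xd2]
t2 = [0xdf, 0x80, 0xb9, 0x43, 0xaa, 0xaa, 0x80, 0x2d]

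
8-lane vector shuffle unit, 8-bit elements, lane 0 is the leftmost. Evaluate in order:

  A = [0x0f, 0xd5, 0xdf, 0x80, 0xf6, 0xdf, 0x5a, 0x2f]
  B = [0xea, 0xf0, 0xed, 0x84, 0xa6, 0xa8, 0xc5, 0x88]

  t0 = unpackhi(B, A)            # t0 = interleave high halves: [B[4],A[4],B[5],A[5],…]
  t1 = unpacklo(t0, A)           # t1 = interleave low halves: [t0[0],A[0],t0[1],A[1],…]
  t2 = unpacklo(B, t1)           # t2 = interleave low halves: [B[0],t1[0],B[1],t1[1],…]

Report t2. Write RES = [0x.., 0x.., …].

→ t0 |a6|f6|a8|df|c5|5a|88|2f|
→ t1 |a6|0f|f6|d5|a8|df|df|80|
→ t2 |ea|a6|f0|0f|ed|f6|84|d5|

RES = [0xea, 0xa6, 0xf0, 0x0f, 0xed, 0xf6, 0x84, 0xd5]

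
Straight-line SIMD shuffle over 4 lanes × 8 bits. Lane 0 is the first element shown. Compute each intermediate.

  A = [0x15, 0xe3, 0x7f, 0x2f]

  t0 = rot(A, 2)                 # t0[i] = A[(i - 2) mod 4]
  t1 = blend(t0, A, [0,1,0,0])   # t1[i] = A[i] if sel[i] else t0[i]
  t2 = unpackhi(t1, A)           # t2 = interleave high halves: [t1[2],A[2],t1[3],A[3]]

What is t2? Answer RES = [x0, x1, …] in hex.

t0 = [0x7f, 0x2f, 0x15, 0xe3]
t1 = [0x7f, 0xe3, 0x15, 0xe3]
t2 = [0x15, 0x7f, 0xe3, 0x2f]

RES = [0x15, 0x7f, 0xe3, 0x2f]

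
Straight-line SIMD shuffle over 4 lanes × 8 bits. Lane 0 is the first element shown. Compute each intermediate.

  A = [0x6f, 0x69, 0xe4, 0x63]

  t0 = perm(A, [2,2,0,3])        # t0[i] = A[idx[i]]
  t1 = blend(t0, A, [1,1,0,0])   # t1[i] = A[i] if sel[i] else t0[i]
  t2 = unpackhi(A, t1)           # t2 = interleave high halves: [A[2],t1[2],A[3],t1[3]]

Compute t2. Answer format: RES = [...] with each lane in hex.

RES = [0xe4, 0x6f, 0x63, 0x63]

  t0: e4 e4 6f 63
  t1: 6f 69 6f 63
  t2: e4 6f 63 63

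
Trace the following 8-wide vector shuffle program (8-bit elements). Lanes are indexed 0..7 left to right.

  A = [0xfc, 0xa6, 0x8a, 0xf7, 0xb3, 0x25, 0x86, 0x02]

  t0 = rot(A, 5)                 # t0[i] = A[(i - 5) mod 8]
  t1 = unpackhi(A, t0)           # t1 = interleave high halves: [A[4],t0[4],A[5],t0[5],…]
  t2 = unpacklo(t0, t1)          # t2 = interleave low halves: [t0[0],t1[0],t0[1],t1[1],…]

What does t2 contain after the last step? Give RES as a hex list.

RES = [0xf7, 0xb3, 0xb3, 0x02, 0x25, 0x25, 0x86, 0xfc]

→ t0 |f7|b3|25|86|02|fc|a6|8a|
→ t1 |b3|02|25|fc|86|a6|02|8a|
→ t2 |f7|b3|b3|02|25|25|86|fc|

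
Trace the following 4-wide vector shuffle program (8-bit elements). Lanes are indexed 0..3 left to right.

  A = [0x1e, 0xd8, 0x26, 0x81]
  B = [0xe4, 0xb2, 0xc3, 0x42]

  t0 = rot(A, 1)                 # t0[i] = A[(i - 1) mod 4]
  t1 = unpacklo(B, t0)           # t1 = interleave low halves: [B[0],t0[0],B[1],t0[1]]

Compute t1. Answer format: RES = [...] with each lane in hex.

RES = [0xe4, 0x81, 0xb2, 0x1e]

  t0: 81 1e d8 26
  t1: e4 81 b2 1e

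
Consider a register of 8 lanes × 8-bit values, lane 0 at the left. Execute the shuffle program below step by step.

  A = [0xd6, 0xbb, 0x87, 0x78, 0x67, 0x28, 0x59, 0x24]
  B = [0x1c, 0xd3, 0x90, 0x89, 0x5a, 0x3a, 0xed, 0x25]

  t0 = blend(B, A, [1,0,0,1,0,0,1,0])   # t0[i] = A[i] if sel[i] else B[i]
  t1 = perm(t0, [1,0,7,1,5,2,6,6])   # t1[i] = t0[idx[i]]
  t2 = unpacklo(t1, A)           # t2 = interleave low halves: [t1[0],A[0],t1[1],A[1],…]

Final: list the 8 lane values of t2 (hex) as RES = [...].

RES = [0xd3, 0xd6, 0xd6, 0xbb, 0x25, 0x87, 0xd3, 0x78]

  t0: d6 d3 90 78 5a 3a 59 25
  t1: d3 d6 25 d3 3a 90 59 59
  t2: d3 d6 d6 bb 25 87 d3 78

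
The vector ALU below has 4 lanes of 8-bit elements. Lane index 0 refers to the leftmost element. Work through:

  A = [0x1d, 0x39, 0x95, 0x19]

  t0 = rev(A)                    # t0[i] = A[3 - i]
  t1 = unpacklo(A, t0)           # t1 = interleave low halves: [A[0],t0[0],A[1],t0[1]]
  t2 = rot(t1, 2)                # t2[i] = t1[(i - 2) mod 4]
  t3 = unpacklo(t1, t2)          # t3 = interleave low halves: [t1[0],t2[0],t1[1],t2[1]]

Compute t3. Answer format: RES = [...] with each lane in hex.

→ t0 |19|95|39|1d|
→ t1 |1d|19|39|95|
→ t2 |39|95|1d|19|
→ t3 |1d|39|19|95|

RES = [0x1d, 0x39, 0x19, 0x95]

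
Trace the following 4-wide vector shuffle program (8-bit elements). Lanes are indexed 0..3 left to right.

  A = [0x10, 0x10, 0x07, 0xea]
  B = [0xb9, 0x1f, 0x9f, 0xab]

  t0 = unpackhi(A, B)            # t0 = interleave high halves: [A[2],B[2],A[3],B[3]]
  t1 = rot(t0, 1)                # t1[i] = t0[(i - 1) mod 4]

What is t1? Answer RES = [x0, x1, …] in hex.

RES = [ 0xab  0x07  0x9f  0xea ]

  t0: 07 9f ea ab
  t1: ab 07 9f ea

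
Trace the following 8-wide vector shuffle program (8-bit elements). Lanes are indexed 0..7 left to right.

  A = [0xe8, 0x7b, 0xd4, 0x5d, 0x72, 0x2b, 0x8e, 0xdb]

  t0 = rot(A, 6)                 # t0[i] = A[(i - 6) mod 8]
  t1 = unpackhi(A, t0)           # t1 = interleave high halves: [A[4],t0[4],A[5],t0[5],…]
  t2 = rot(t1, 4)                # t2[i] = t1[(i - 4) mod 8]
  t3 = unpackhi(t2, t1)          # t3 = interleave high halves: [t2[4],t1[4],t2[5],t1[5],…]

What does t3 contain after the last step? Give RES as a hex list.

→ t0 |d4|5d|72|2b|8e|db|e8|7b|
→ t1 |72|8e|2b|db|8e|e8|db|7b|
→ t2 |8e|e8|db|7b|72|8e|2b|db|
→ t3 |72|8e|8e|e8|2b|db|db|7b|

RES = [ 0x72  0x8e  0x8e  0xe8  0x2b  0xdb  0xdb  0x7b ]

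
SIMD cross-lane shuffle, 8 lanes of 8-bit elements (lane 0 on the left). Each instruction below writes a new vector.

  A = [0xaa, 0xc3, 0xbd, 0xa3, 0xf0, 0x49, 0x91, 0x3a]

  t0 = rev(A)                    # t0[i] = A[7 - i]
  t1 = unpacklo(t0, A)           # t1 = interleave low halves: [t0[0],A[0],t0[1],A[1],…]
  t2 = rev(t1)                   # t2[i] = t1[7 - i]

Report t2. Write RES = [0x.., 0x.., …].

→ t0 |3a|91|49|f0|a3|bd|c3|aa|
→ t1 |3a|aa|91|c3|49|bd|f0|a3|
→ t2 |a3|f0|bd|49|c3|91|aa|3a|

RES = [0xa3, 0xf0, 0xbd, 0x49, 0xc3, 0x91, 0xaa, 0x3a]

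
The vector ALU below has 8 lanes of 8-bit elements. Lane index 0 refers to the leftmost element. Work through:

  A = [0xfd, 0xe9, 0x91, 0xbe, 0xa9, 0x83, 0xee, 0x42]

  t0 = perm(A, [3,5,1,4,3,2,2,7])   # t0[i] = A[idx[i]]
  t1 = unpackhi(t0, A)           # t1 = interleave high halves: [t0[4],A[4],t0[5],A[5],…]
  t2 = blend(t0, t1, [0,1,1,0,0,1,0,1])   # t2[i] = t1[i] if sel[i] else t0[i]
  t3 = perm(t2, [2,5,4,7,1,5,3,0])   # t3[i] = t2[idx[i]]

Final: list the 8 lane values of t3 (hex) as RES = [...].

RES = [0x91, 0xee, 0xbe, 0x42, 0xa9, 0xee, 0xa9, 0xbe]

t0 = [0xbe, 0x83, 0xe9, 0xa9, 0xbe, 0x91, 0x91, 0x42]
t1 = [0xbe, 0xa9, 0x91, 0x83, 0x91, 0xee, 0x42, 0x42]
t2 = [0xbe, 0xa9, 0x91, 0xa9, 0xbe, 0xee, 0x91, 0x42]
t3 = [0x91, 0xee, 0xbe, 0x42, 0xa9, 0xee, 0xa9, 0xbe]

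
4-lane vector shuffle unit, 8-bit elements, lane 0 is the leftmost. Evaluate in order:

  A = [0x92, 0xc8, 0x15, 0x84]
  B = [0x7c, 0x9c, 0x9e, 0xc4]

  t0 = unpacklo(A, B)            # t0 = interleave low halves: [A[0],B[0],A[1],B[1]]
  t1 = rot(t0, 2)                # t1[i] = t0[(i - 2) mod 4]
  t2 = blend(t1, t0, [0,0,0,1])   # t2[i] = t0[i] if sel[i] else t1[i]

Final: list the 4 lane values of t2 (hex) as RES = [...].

RES = [0xc8, 0x9c, 0x92, 0x9c]

t0 = [0x92, 0x7c, 0xc8, 0x9c]
t1 = [0xc8, 0x9c, 0x92, 0x7c]
t2 = [0xc8, 0x9c, 0x92, 0x9c]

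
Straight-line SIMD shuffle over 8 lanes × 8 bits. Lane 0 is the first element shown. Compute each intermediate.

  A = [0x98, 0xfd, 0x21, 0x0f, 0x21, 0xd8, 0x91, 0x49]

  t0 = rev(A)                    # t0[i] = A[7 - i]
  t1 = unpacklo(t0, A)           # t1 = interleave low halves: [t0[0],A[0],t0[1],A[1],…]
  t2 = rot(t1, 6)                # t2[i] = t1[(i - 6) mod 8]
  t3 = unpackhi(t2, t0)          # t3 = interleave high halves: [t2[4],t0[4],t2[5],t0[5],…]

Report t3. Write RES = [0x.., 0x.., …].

t0 = [0x49, 0x91, 0xd8, 0x21, 0x0f, 0x21, 0xfd, 0x98]
t1 = [0x49, 0x98, 0x91, 0xfd, 0xd8, 0x21, 0x21, 0x0f]
t2 = [0x91, 0xfd, 0xd8, 0x21, 0x21, 0x0f, 0x49, 0x98]
t3 = [0x21, 0x0f, 0x0f, 0x21, 0x49, 0xfd, 0x98, 0x98]

RES = [ 0x21  0x0f  0x0f  0x21  0x49  0xfd  0x98  0x98 ]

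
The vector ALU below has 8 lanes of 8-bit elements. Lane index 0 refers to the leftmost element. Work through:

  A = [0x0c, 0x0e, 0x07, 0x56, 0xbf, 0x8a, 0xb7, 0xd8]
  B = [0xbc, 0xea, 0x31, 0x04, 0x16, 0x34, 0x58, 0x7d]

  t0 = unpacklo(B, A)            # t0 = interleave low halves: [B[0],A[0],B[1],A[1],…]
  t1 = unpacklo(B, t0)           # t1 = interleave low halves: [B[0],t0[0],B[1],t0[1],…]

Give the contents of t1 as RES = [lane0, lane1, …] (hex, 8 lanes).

RES = [ 0xbc  0xbc  0xea  0x0c  0x31  0xea  0x04  0x0e ]

t0 = [0xbc, 0x0c, 0xea, 0x0e, 0x31, 0x07, 0x04, 0x56]
t1 = [0xbc, 0xbc, 0xea, 0x0c, 0x31, 0xea, 0x04, 0x0e]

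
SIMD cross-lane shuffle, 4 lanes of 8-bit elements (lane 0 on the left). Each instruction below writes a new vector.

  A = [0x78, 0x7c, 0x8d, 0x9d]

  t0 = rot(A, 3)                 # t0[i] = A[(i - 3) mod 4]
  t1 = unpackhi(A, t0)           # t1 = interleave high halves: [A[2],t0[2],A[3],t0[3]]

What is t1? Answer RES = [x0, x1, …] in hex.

t0 = [0x7c, 0x8d, 0x9d, 0x78]
t1 = [0x8d, 0x9d, 0x9d, 0x78]

RES = [ 0x8d  0x9d  0x9d  0x78 ]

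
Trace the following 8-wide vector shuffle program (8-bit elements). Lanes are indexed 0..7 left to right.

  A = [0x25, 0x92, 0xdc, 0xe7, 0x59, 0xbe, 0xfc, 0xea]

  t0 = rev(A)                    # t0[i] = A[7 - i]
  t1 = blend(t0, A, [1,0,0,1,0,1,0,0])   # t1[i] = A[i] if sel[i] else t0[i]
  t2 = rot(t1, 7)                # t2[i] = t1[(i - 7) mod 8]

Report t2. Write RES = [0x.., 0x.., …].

RES = [0xfc, 0xbe, 0xe7, 0xe7, 0xbe, 0x92, 0x25, 0x25]

  t0: ea fc be 59 e7 dc 92 25
  t1: 25 fc be e7 e7 be 92 25
  t2: fc be e7 e7 be 92 25 25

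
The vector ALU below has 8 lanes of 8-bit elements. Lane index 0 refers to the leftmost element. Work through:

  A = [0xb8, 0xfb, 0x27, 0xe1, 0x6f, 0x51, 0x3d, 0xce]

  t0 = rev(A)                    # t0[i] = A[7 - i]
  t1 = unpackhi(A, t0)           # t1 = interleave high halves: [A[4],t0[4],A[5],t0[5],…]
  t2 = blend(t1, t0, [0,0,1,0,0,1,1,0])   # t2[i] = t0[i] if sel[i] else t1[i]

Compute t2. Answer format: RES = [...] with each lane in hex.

t0 = [0xce, 0x3d, 0x51, 0x6f, 0xe1, 0x27, 0xfb, 0xb8]
t1 = [0x6f, 0xe1, 0x51, 0x27, 0x3d, 0xfb, 0xce, 0xb8]
t2 = [0x6f, 0xe1, 0x51, 0x27, 0x3d, 0x27, 0xfb, 0xb8]

RES = [0x6f, 0xe1, 0x51, 0x27, 0x3d, 0x27, 0xfb, 0xb8]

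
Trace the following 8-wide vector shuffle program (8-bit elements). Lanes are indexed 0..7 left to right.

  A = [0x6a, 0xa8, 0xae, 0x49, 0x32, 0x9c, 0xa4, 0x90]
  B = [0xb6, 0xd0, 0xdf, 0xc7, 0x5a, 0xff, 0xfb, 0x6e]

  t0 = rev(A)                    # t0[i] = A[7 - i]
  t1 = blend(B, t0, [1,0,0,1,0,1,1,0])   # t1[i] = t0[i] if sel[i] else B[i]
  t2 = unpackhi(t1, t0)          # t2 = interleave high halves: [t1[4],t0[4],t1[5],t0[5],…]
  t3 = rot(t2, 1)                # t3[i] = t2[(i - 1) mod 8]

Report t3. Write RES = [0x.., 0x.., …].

RES = [ 0x6a  0x5a  0x49  0xae  0xae  0xa8  0xa8  0x6e ]

→ t0 |90|a4|9c|32|49|ae|a8|6a|
→ t1 |90|d0|df|32|5a|ae|a8|6e|
→ t2 |5a|49|ae|ae|a8|a8|6e|6a|
→ t3 |6a|5a|49|ae|ae|a8|a8|6e|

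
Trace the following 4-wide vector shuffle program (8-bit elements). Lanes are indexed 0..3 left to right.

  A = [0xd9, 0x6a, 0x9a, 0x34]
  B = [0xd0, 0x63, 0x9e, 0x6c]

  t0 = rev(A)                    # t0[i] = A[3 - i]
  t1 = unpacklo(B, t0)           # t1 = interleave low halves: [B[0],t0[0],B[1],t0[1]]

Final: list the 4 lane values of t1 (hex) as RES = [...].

t0 = [0x34, 0x9a, 0x6a, 0xd9]
t1 = [0xd0, 0x34, 0x63, 0x9a]

RES = [ 0xd0  0x34  0x63  0x9a ]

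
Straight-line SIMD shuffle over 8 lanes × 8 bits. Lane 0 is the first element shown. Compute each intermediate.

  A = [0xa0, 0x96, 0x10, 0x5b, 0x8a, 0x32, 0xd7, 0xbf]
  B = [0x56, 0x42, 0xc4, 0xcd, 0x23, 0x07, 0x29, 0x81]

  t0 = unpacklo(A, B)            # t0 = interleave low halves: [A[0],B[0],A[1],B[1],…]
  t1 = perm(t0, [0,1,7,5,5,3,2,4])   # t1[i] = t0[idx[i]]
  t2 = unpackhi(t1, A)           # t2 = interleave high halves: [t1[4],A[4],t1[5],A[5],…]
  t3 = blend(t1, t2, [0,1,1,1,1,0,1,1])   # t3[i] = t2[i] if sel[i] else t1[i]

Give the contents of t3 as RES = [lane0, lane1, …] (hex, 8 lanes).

RES = [ 0xa0  0x8a  0x42  0x32  0x96  0x42  0x10  0xbf ]

t0 = [0xa0, 0x56, 0x96, 0x42, 0x10, 0xc4, 0x5b, 0xcd]
t1 = [0xa0, 0x56, 0xcd, 0xc4, 0xc4, 0x42, 0x96, 0x10]
t2 = [0xc4, 0x8a, 0x42, 0x32, 0x96, 0xd7, 0x10, 0xbf]
t3 = [0xa0, 0x8a, 0x42, 0x32, 0x96, 0x42, 0x10, 0xbf]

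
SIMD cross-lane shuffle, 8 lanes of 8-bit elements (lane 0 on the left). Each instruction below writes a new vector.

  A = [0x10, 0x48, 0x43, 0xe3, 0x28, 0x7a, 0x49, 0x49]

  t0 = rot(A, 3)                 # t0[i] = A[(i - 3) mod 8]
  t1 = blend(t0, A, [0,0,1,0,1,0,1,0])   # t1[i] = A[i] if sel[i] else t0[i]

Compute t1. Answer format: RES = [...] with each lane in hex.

→ t0 |7a|49|49|10|48|43|e3|28|
→ t1 |7a|49|43|10|28|43|49|28|

RES = [0x7a, 0x49, 0x43, 0x10, 0x28, 0x43, 0x49, 0x28]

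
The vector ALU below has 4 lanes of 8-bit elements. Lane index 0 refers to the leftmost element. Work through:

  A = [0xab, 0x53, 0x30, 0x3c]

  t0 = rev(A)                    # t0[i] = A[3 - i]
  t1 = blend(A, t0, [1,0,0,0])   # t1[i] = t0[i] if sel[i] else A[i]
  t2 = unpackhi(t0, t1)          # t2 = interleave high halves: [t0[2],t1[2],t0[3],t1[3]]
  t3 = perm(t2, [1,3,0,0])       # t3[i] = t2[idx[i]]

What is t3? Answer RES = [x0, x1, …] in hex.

t0 = [0x3c, 0x30, 0x53, 0xab]
t1 = [0x3c, 0x53, 0x30, 0x3c]
t2 = [0x53, 0x30, 0xab, 0x3c]
t3 = [0x30, 0x3c, 0x53, 0x53]

RES = [0x30, 0x3c, 0x53, 0x53]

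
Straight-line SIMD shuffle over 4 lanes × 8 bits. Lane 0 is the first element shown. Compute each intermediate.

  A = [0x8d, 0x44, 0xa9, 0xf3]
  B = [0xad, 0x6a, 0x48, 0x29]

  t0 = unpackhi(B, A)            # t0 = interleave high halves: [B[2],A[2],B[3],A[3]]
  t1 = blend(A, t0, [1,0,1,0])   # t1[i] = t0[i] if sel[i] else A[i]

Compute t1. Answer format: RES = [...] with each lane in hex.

  t0: 48 a9 29 f3
  t1: 48 44 29 f3

RES = [ 0x48  0x44  0x29  0xf3 ]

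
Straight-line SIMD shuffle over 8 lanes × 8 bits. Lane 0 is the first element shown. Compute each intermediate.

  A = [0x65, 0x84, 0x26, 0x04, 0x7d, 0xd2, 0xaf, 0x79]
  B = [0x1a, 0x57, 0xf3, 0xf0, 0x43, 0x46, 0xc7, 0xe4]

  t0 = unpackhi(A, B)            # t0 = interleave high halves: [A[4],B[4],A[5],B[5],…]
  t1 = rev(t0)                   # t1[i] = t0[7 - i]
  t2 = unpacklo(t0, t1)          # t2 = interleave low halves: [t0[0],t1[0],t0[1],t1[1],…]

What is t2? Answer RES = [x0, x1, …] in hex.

→ t0 |7d|43|d2|46|af|c7|79|e4|
→ t1 |e4|79|c7|af|46|d2|43|7d|
→ t2 |7d|e4|43|79|d2|c7|46|af|

RES = [ 0x7d  0xe4  0x43  0x79  0xd2  0xc7  0x46  0xaf ]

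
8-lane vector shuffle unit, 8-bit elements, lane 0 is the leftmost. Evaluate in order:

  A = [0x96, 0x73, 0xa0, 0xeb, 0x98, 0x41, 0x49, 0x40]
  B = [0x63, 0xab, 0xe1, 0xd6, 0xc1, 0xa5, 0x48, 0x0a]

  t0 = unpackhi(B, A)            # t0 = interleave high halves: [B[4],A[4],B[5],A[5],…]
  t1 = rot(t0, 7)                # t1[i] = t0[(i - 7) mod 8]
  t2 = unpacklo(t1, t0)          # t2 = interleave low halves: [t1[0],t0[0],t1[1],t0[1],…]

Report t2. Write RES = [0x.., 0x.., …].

t0 = [0xc1, 0x98, 0xa5, 0x41, 0x48, 0x49, 0x0a, 0x40]
t1 = [0x98, 0xa5, 0x41, 0x48, 0x49, 0x0a, 0x40, 0xc1]
t2 = [0x98, 0xc1, 0xa5, 0x98, 0x41, 0xa5, 0x48, 0x41]

RES = [0x98, 0xc1, 0xa5, 0x98, 0x41, 0xa5, 0x48, 0x41]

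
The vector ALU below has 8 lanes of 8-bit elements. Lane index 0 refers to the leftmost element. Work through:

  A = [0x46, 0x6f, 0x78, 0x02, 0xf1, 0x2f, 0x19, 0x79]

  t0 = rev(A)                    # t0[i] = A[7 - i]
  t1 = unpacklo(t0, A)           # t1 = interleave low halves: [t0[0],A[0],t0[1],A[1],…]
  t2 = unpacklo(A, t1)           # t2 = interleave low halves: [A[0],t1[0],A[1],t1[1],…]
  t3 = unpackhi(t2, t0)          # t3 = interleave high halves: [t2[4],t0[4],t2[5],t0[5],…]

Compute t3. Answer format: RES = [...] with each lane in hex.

RES = [ 0x78  0x02  0x19  0x78  0x02  0x6f  0x6f  0x46 ]

t0 = [0x79, 0x19, 0x2f, 0xf1, 0x02, 0x78, 0x6f, 0x46]
t1 = [0x79, 0x46, 0x19, 0x6f, 0x2f, 0x78, 0xf1, 0x02]
t2 = [0x46, 0x79, 0x6f, 0x46, 0x78, 0x19, 0x02, 0x6f]
t3 = [0x78, 0x02, 0x19, 0x78, 0x02, 0x6f, 0x6f, 0x46]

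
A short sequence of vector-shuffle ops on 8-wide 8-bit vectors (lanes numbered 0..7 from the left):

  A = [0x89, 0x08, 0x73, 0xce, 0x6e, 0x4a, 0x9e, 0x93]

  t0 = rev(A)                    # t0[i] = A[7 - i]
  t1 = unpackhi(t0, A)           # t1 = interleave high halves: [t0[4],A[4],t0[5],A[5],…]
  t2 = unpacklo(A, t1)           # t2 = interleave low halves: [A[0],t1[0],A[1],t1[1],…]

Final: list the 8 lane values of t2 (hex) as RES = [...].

t0 = [0x93, 0x9e, 0x4a, 0x6e, 0xce, 0x73, 0x08, 0x89]
t1 = [0xce, 0x6e, 0x73, 0x4a, 0x08, 0x9e, 0x89, 0x93]
t2 = [0x89, 0xce, 0x08, 0x6e, 0x73, 0x73, 0xce, 0x4a]

RES = [0x89, 0xce, 0x08, 0x6e, 0x73, 0x73, 0xce, 0x4a]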